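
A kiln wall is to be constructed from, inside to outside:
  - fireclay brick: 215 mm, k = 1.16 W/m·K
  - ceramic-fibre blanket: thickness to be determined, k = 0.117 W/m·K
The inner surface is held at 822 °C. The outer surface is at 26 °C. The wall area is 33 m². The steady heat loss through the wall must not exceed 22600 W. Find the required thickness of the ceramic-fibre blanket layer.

L ≈ 114 mm

Series thermal resistances:
R_fireclay brick = L/(kA) = 0.215/(1.16×33) = 0.005617 K/W
Sum of the known resistances R_other = 0.005617 K/W
Required total resistance R_tot = ΔT/Q_allow = 796/22600 = 0.03522 K/W
R_ceramic-fibre blanket = R_tot − R_other = 0.0296 K/W
L = R·k·A = 0.0296×0.117×33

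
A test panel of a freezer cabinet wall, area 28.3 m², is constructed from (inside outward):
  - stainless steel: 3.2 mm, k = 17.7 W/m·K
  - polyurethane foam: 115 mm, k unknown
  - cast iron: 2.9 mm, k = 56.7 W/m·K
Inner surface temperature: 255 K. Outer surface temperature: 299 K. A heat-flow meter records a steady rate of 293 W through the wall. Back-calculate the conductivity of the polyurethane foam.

Thermal resistances in series:
R_stainless steel = L/(kA) = 0.0032/(17.7×28.3) = 6.388×10^-6 K/W
R_cast iron = L/(kA) = 0.0029/(56.7×28.3) = 1.807×10^-6 K/W
Sum of known resistances R_other = 8.196×10^-6 K/W
Total R = ΔT/Q = 44/293 = 0.1502 K/W
R_polyurethane foam = R_total − R_other = 0.1502 K/W
k = L/(R·A) = 0.115/(0.1502×28.3)

k ≈ 0.0271 W/(m·K)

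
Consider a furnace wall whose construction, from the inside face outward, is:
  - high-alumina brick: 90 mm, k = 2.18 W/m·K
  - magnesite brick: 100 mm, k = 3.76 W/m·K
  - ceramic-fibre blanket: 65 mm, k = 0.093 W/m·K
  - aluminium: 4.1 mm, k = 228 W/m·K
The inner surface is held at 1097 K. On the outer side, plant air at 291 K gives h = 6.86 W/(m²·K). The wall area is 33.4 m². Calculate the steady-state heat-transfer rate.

Model the wall as resistances in series:
R_high-alumina brick = L/(kA) = 0.09/(2.18×33.4) = 0.001236 K/W
R_magnesite brick = L/(kA) = 0.1/(3.76×33.4) = 7.963×10^-4 K/W
R_ceramic-fibre blanket = L/(kA) = 0.065/(0.093×33.4) = 0.02093 K/W
R_aluminium = L/(kA) = 0.0041/(228×33.4) = 5.384×10^-7 K/W
R_outer film = 1/(h_o·A) = 1/(6.86×33.4) = 0.004364 K/W
R_total = 0.02732 K/W
Q = ΔT / R_total = 806 / 0.02732

Q ≈ 29500 W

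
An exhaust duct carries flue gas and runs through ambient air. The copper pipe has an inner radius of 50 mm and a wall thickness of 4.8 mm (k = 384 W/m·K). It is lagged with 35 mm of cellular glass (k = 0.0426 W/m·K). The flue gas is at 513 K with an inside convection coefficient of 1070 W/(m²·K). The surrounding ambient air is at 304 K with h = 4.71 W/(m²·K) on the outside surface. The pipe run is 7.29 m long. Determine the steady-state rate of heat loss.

Treating each annulus and film as a series resistance:
R_inner film = 1/(h_i·2πr₁L) = 1/(1070×2π×0.05×7.29) = 4.081×10^-4 K/W
R_copper pipe wall = ln(54.8/50)/(2π×384×7.29) = 5.212×10^-6 K/W
R_cellular glass = ln(89.8/54.8)/(2π×0.0426×7.29) = 0.2531 K/W
R_outer film = 1/(h_o·2πr_oL) = 1/(4.71×2π×0.0898×7.29) = 0.05162 K/W
R_total = 0.3051 K/W
Q = ΔT/R_total = 209/0.3051

Q ≈ 685 W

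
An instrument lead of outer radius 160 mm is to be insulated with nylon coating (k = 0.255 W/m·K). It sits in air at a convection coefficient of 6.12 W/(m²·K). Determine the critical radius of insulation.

r_cr ≈ 41.7 mm

For a cylinder r_cr = k/h = 0.255/6.12
r_cr = 41.7 mm; since the bare radius (160 mm) is above r_cr, any added insulation will reduce heat loss.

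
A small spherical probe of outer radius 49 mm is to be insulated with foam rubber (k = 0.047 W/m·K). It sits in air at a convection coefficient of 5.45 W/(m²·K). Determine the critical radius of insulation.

For a sphere r_cr = 2k/h = 2×0.047/5.45
r_cr = 17.2 mm; since the bare radius (49 mm) is above r_cr, any added insulation will reduce heat loss.

r_cr ≈ 17.2 mm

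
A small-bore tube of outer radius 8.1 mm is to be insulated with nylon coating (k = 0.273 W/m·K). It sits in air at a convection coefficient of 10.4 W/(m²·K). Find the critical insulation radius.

For a cylinder r_cr = k/h = 0.273/10.4
r_cr = 26.3 mm; since the bare radius (8.1 mm) is below r_cr, adding a thin layer of insulation will *increase* heat loss.

r_cr ≈ 26.3 mm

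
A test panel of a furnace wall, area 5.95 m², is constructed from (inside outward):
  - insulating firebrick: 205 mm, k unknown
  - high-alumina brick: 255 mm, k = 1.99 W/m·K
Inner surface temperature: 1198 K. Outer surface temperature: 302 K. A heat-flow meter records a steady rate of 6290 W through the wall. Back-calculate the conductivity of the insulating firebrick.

Model the wall as resistances in series:
R_high-alumina brick = L/(kA) = 0.255/(1.99×5.95) = 0.02154 K/W
Sum of known resistances R_other = 0.02154 K/W
Total R = ΔT/Q = 896/6290 = 0.1424 K/W
R_insulating firebrick = R_total − R_other = 0.1209 K/W
k = L/(R·A) = 0.205/(0.1209×5.95)

k ≈ 0.285 W/(m·K)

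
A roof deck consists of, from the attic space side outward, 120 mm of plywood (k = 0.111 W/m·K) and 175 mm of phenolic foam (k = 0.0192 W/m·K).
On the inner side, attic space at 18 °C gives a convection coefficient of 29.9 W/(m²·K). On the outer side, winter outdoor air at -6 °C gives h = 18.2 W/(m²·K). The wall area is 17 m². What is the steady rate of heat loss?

Q ≈ 39.7 W

Model the wall as resistances in series:
R_inner film = 1/(h_i·A) = 1/(29.9×17) = 0.001967 K/W
R_plywood = L/(kA) = 0.12/(0.111×17) = 0.06359 K/W
R_phenolic foam = L/(kA) = 0.175/(0.0192×17) = 0.5362 K/W
R_outer film = 1/(h_o·A) = 1/(18.2×17) = 0.003232 K/W
R_total = 0.6049 K/W
Q = ΔT / R_total = 24 / 0.6049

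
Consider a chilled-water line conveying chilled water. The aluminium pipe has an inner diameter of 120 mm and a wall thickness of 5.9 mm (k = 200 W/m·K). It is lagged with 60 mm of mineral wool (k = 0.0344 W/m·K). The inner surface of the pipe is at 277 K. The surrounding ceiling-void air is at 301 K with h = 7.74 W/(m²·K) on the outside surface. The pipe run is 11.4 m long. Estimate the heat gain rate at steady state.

Q ≈ 86.6 W

Per-layer cylindrical resistances, series-summed:
R_aluminium pipe wall = ln(65.9/60)/(2π×200×11.4) = 6.547×10^-6 K/W
R_mineral wool = ln(125.9/65.9)/(2π×0.0344×11.4) = 0.2627 K/W
R_outer film = 1/(h_o·2πr_oL) = 1/(7.74×2π×0.1259×11.4) = 0.01433 K/W
R_total = 0.2771 K/W
Q = ΔT/R_total = 24/0.2771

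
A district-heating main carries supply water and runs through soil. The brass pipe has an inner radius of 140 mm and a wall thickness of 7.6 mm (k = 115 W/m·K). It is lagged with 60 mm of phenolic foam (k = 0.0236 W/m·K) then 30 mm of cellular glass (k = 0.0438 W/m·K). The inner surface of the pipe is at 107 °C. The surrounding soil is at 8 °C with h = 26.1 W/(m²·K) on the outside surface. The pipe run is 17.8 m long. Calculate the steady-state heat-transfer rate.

Q ≈ 626 W

Per-layer cylindrical resistances, series-summed:
R_brass pipe wall = ln(147.6/140)/(2π×115×17.8) = 4.11×10^-6 K/W
R_phenolic foam = ln(207.6/147.6)/(2π×0.0236×17.8) = 0.1292 K/W
R_cellular glass = ln(237.6/207.6)/(2π×0.0438×17.8) = 0.02755 K/W
R_outer film = 1/(h_o·2πr_oL) = 1/(26.1×2π×0.2376×17.8) = 0.001442 K/W
R_total = 0.1582 K/W
Q = ΔT/R_total = 99/0.1582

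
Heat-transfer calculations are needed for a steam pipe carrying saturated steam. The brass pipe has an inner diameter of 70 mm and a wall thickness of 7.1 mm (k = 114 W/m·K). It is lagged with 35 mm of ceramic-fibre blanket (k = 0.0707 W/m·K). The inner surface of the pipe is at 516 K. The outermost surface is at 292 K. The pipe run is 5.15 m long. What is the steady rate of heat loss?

Q ≈ 847 W

Per-layer cylindrical resistances, series-summed:
R_brass pipe wall = ln(42.1/35)/(2π×114×5.15) = 5.007×10^-5 K/W
R_ceramic-fibre blanket = ln(77.1/42.1)/(2π×0.0707×5.15) = 0.2645 K/W
R_total = 0.2645 K/W
Q = ΔT/R_total = 224/0.2645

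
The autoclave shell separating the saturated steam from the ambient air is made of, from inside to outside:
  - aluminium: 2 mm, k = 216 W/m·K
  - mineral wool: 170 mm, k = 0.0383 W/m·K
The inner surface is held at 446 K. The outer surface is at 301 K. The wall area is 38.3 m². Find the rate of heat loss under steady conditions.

Q ≈ 1250 W

Treating each layer as a thermal resistance in series:
R_aluminium = L/(kA) = 0.002/(216×38.3) = 2.418×10^-7 K/W
R_mineral wool = L/(kA) = 0.17/(0.0383×38.3) = 0.1159 K/W
R_total = 0.1159 K/W
Q = ΔT / R_total = 145 / 0.1159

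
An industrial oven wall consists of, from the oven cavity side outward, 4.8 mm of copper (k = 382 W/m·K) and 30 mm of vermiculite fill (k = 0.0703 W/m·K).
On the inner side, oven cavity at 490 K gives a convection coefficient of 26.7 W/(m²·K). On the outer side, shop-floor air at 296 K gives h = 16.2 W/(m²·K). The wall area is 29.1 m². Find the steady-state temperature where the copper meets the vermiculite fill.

T ≈ 476 K

Thermal resistances in series:
R_inner film = 1/(h_i·A) = 1/(26.7×29.1) = 0.001287 K/W
R_copper = L/(kA) = 0.0048/(382×29.1) = 4.318×10^-7 K/W
R_vermiculite fill = L/(kA) = 0.03/(0.0703×29.1) = 0.01466 K/W
R_outer film = 1/(h_o·A) = 1/(16.2×29.1) = 0.002121 K/W
R_total = 0.01807 K/W;  Q = ΔT/R_total = 194/0.01807 = 10730 W
T_interface = T_inner − Q·ΣR(inner→interface) = 490 − 10700×0.001287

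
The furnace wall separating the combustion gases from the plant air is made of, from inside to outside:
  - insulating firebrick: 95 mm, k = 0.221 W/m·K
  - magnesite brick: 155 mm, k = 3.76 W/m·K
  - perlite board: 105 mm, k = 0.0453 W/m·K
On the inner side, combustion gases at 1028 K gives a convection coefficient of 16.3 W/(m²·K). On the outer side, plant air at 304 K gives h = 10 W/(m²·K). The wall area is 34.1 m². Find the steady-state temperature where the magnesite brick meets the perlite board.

Model the wall as resistances in series:
R_inner film = 1/(h_i·A) = 1/(16.3×34.1) = 0.001799 K/W
R_insulating firebrick = L/(kA) = 0.095/(0.221×34.1) = 0.01261 K/W
R_magnesite brick = L/(kA) = 0.155/(3.76×34.1) = 0.001209 K/W
R_perlite board = L/(kA) = 0.105/(0.0453×34.1) = 0.06797 K/W
R_outer film = 1/(h_o·A) = 1/(10×34.1) = 0.002933 K/W
R_total = 0.08652 K/W;  Q = ΔT/R_total = 724/0.08652 = 8368 W
T_interface = T_inner − Q·ΣR(inner→interface) = 1028 − 8370×0.01561

T ≈ 897 K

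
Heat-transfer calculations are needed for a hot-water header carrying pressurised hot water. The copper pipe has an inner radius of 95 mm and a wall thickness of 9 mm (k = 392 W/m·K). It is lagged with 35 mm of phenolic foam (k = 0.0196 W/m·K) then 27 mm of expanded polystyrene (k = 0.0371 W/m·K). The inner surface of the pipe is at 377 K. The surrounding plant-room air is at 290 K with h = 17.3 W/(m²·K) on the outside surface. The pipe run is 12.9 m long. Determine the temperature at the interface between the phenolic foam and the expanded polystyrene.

T ≈ 312 K

Radial resistances (cylindrical: R_cond = ln(r_o/r_i)/(2πkL), R_conv = 1/(h·2πrL)):
R_copper pipe wall = ln(104/95)/(2π×392×12.9) = 2.849×10^-6 K/W
R_phenolic foam = ln(139/104)/(2π×0.0196×12.9) = 0.1826 K/W
R_expanded polystyrene = ln(166/139)/(2π×0.0371×12.9) = 0.05903 K/W
R_outer film = 1/(h_o·2πr_oL) = 1/(17.3×2π×0.166×12.9) = 0.004296 K/W
R_total = 0.2459 K/W
Q = ΔT/R_total = 87/0.2459
Q = 354 W
T_interface = T_inner − Q·ΣR(inner→interface) = 377 − 354×0.1826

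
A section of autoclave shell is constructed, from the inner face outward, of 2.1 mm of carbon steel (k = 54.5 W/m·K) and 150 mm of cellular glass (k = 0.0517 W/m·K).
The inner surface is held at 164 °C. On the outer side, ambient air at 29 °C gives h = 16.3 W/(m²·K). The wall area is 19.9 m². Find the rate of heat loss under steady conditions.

Q ≈ 907 W

Using the resistance-network approach (series):
R_carbon steel = L/(kA) = 0.0021/(54.5×19.9) = 1.936×10^-6 K/W
R_cellular glass = L/(kA) = 0.15/(0.0517×19.9) = 0.1458 K/W
R_outer film = 1/(h_o·A) = 1/(16.3×19.9) = 0.003083 K/W
R_total = 0.1489 K/W
Q = ΔT / R_total = 135 / 0.1489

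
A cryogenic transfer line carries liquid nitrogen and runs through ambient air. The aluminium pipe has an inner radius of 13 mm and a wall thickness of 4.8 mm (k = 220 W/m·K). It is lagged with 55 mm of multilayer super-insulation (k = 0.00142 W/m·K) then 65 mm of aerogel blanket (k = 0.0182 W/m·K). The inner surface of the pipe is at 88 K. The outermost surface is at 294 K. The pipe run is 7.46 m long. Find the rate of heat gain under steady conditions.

Treating each annulus and film as a series resistance:
R_aluminium pipe wall = ln(17.8/13)/(2π×220×7.46) = 3.047×10^-5 K/W
R_multilayer super-insulation = ln(72.8/17.8)/(2π×0.00142×7.46) = 21.16 K/W
R_aerogel blanket = ln(137.8/72.8)/(2π×0.0182×7.46) = 0.748 K/W
R_total = 21.91 K/W
Q = ΔT/R_total = 206/21.91

Q ≈ 9.4 W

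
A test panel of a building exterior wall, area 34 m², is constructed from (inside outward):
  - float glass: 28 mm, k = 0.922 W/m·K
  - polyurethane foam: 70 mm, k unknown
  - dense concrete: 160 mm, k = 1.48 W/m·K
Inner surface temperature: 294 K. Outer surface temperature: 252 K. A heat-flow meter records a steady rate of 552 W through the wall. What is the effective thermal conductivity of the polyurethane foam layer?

Model the wall as resistances in series:
R_float glass = L/(kA) = 0.028/(0.922×34) = 8.932×10^-4 K/W
R_dense concrete = L/(kA) = 0.16/(1.48×34) = 0.00318 K/W
Sum of known resistances R_other = 0.004073 K/W
Total R = ΔT/Q = 42/552 = 0.07609 K/W
R_polyurethane foam = R_total − R_other = 0.07201 K/W
k = L/(R·A) = 0.07/(0.07201×34)

k ≈ 0.0286 W/(m·K)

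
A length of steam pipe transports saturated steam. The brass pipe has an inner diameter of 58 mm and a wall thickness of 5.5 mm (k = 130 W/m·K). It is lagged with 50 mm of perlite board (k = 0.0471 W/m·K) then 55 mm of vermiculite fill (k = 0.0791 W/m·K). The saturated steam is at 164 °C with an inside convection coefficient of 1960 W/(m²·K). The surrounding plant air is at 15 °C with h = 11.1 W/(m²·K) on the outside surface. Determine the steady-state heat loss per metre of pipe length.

Treating each annulus and film as a series resistance:
R_inner film = 1/(h_i·2πr₁L) = 1/(1960×2π×0.029×1) = 0.0028 K/W
R_brass pipe wall = ln(34.5/29)/(2π×130×1) = 2.126×10^-4 K/W
R_perlite board = ln(84.5/34.5)/(2π×0.0471×1) = 3.027 K/W
R_vermiculite fill = ln(139.5/84.5)/(2π×0.0791×1) = 1.009 K/W
R_outer film = 1/(h_o·2πr_oL) = 1/(11.1×2π×0.1395×1) = 0.1028 K/W
R_total = 4.141 K/W
Q = ΔT/R_total = 149/4.141

q′ ≈ 36 W/m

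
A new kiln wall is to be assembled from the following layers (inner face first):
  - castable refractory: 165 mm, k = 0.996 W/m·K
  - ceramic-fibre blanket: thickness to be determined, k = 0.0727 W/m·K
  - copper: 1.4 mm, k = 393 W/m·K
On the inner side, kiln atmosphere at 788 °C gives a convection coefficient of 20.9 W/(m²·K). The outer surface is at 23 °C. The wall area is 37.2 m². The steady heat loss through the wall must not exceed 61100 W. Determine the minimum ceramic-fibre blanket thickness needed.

Series thermal resistances:
R_inner film = 1/(h_i·A) = 1/(20.9×37.2) = 0.001286 K/W
R_castable refractory = L/(kA) = 0.165/(0.996×37.2) = 0.004453 K/W
R_copper = L/(kA) = 0.0014/(393×37.2) = 9.576×10^-8 K/W
Sum of the known resistances R_other = 0.00574 K/W
Required total resistance R_tot = ΔT/Q_allow = 765/61100 = 0.01252 K/W
R_ceramic-fibre blanket = R_tot − R_other = 0.006781 K/W
L = R·k·A = 0.006781×0.0727×37.2

L ≈ 18.3 mm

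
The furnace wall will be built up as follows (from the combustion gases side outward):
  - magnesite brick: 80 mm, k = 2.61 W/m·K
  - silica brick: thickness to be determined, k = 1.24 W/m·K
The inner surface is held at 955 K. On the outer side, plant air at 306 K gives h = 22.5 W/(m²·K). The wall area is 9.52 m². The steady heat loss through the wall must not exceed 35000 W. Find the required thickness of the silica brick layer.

Model the wall as resistances in series:
R_magnesite brick = L/(kA) = 0.08/(2.61×9.52) = 0.00322 K/W
R_outer film = 1/(h_o·A) = 1/(22.5×9.52) = 0.004669 K/W
Sum of the known resistances R_other = 0.007888 K/W
Required total resistance R_tot = ΔT/Q_allow = 649/35000 = 0.01854 K/W
R_silica brick = R_tot − R_other = 0.01065 K/W
L = R·k·A = 0.01065×1.24×9.52

L ≈ 126 mm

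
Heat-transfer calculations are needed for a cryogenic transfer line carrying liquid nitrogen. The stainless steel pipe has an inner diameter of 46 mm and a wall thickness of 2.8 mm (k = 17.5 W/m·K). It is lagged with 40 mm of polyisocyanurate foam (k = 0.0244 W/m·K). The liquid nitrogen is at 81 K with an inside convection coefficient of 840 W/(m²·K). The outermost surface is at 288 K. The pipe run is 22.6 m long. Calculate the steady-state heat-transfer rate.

Per-layer cylindrical resistances, series-summed:
R_inner film = 1/(h_i·2πr₁L) = 1/(840×2π×0.023×22.6) = 3.645×10^-4 K/W
R_stainless steel pipe wall = ln(25.8/23)/(2π×17.5×22.6) = 4.623×10^-5 K/W
R_polyisocyanurate foam = ln(65.8/25.8)/(2π×0.0244×22.6) = 0.2702 K/W
R_total = 0.2706 K/W
Q = ΔT/R_total = 207/0.2706

Q ≈ 765 W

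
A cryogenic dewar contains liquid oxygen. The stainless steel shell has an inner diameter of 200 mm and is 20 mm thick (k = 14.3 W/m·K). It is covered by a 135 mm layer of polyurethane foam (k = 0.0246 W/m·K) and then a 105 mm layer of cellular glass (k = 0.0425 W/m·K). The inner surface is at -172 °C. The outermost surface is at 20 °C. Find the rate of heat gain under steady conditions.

Spherical conduction: R = (1/r_in − 1/r_out)/(4πk) per layer; series-sum.
R_stainless steel shell = (1/0.1 − 1/0.12)/(4π×14.3) = 0.009275 K/W
R_polyurethane foam = (1/0.12 − 1/0.255)/(4π×0.0246) = 14.27 K/W
R_cellular glass = (1/0.255 − 1/0.36)/(4π×0.0425) = 2.142 K/W
R_total = 16.42 K/W
Q = ΔT/R_total = 192/16.42

Q ≈ 11.7 W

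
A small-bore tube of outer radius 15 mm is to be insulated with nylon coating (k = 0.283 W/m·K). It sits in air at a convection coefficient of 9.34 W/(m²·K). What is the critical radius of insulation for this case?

For a cylinder r_cr = k/h = 0.283/9.34
r_cr = 30.3 mm; since the bare radius (15 mm) is below r_cr, adding a thin layer of insulation will *increase* heat loss.

r_cr ≈ 30.3 mm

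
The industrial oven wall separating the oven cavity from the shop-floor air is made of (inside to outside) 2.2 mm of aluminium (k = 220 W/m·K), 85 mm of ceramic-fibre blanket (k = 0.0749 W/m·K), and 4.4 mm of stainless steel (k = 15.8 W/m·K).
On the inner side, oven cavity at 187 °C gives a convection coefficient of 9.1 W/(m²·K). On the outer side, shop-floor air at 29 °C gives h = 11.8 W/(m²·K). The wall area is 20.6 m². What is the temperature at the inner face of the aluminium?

Thermal resistances in series:
R_inner film = 1/(h_i·A) = 1/(9.1×20.6) = 0.005334 K/W
R_aluminium = L/(kA) = 0.0022/(220×20.6) = 4.854×10^-7 K/W
R_ceramic-fibre blanket = L/(kA) = 0.085/(0.0749×20.6) = 0.05509 K/W
R_stainless steel = L/(kA) = 0.0044/(15.8×20.6) = 1.352×10^-5 K/W
R_outer film = 1/(h_o·A) = 1/(11.8×20.6) = 0.004114 K/W
R_total = 0.06455 K/W;  Q = ΔT/R_total = 158/0.06455 = 2448 W
T_interface = T_inner − Q·ΣR(inner→interface) = 187 − 2450×0.005334

T ≈ 174 °C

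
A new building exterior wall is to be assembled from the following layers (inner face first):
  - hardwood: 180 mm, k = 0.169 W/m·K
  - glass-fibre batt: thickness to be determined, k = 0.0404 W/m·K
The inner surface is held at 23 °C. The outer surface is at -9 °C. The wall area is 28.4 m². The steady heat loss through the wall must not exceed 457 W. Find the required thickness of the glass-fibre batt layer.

L ≈ 37.3 mm

Using the resistance-network approach (series):
R_hardwood = L/(kA) = 0.18/(0.169×28.4) = 0.0375 K/W
Sum of the known resistances R_other = 0.0375 K/W
Required total resistance R_tot = ΔT/Q_allow = 32/457 = 0.07002 K/W
R_glass-fibre batt = R_tot − R_other = 0.03252 K/W
L = R·k·A = 0.03252×0.0404×28.4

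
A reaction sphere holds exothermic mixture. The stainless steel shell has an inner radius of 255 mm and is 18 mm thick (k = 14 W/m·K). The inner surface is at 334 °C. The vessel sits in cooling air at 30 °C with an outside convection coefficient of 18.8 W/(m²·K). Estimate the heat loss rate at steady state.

Q ≈ 5220 W

For a spherical shell R = (1/r₁ − 1/r₂)/(4πk); film R = 1/(h·4πr²). In series:
R_stainless steel shell = (1/0.255 − 1/0.273)/(4π×14) = 0.00147 K/W
R_outer film = 1/(h·4πr_o²) = 1/(18.8×4π×0.273²) = 0.05679 K/W
R_total = 0.05826 K/W
Q = ΔT/R_total = 304/0.05826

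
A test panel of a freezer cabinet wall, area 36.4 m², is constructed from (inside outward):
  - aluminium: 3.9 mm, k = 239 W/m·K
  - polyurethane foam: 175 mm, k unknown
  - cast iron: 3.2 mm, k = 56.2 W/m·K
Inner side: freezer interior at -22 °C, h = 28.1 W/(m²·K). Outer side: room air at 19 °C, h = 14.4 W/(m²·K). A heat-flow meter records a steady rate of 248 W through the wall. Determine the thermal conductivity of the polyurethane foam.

k ≈ 0.0296 W/(m·K)

Model the wall as resistances in series:
R_inner film = 1/(h_i·A) = 1/(28.1×36.4) = 9.777×10^-4 K/W
R_aluminium = L/(kA) = 0.0039/(239×36.4) = 4.483×10^-7 K/W
R_cast iron = L/(kA) = 0.0032/(56.2×36.4) = 1.564×10^-6 K/W
R_outer film = 1/(h_o·A) = 1/(14.4×36.4) = 0.001908 K/W
Sum of known resistances R_other = 0.002887 K/W
Total R = ΔT/Q = 41/248 = 0.1653 K/W
R_polyurethane foam = R_total − R_other = 0.1624 K/W
k = L/(R·A) = 0.175/(0.1624×36.4)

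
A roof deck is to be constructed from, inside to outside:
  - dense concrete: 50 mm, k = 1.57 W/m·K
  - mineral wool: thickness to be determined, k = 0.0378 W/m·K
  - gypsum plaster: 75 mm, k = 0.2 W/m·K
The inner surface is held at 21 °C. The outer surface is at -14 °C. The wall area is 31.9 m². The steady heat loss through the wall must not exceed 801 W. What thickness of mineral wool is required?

Treating each layer as a thermal resistance in series:
R_dense concrete = L/(kA) = 0.05/(1.57×31.9) = 9.983×10^-4 K/W
R_gypsum plaster = L/(kA) = 0.075/(0.2×31.9) = 0.01176 K/W
Sum of the known resistances R_other = 0.01275 K/W
Required total resistance R_tot = ΔT/Q_allow = 35/801 = 0.0437 K/W
R_mineral wool = R_tot − R_other = 0.03094 K/W
L = R·k·A = 0.03094×0.0378×31.9

L ≈ 37.3 mm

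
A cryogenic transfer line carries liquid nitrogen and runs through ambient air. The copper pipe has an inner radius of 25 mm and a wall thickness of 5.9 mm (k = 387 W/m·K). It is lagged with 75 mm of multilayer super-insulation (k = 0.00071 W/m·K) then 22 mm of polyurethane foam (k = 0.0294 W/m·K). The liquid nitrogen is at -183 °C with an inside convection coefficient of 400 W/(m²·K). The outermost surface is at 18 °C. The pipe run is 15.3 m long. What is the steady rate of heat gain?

Q ≈ 11.1 W

Treating each annulus and film as a series resistance:
R_inner film = 1/(h_i·2πr₁L) = 1/(400×2π×0.025×15.3) = 0.00104 K/W
R_copper pipe wall = ln(30.9/25)/(2π×387×15.3) = 5.695×10^-6 K/W
R_multilayer super-insulation = ln(105.9/30.9)/(2π×0.00071×15.3) = 18.05 K/W
R_polyurethane foam = ln(127.9/105.9)/(2π×0.0294×15.3) = 0.06678 K/W
R_total = 18.11 K/W
Q = ΔT/R_total = 201/18.11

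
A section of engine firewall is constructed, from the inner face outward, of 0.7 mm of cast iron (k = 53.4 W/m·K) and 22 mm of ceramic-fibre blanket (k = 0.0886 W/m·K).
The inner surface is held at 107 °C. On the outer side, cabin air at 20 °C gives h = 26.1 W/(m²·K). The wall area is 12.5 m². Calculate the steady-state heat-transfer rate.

Series thermal resistances:
R_cast iron = L/(kA) = 0.0007/(53.4×12.5) = 1.049×10^-6 K/W
R_ceramic-fibre blanket = L/(kA) = 0.022/(0.0886×12.5) = 0.01986 K/W
R_outer film = 1/(h_o·A) = 1/(26.1×12.5) = 0.003065 K/W
R_total = 0.02293 K/W
Q = ΔT / R_total = 87 / 0.02293

Q ≈ 3790 W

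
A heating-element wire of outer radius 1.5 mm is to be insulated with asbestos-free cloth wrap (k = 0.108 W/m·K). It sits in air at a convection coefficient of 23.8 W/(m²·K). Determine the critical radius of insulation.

r_cr ≈ 4.54 mm

For a cylinder r_cr = k/h = 0.108/23.8
r_cr = 4.54 mm; since the bare radius (1.5 mm) is below r_cr, adding a thin layer of insulation will *increase* heat loss.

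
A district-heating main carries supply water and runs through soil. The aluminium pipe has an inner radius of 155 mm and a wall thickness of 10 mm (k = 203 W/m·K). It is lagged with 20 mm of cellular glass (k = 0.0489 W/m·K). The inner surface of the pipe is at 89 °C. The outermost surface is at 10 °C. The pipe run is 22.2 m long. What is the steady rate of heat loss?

Q ≈ 4710 W

Per-layer cylindrical resistances, series-summed:
R_aluminium pipe wall = ln(165/155)/(2π×203×22.2) = 2.208×10^-6 K/W
R_cellular glass = ln(185/165)/(2π×0.0489×22.2) = 0.01677 K/W
R_total = 0.01678 K/W
Q = ΔT/R_total = 79/0.01678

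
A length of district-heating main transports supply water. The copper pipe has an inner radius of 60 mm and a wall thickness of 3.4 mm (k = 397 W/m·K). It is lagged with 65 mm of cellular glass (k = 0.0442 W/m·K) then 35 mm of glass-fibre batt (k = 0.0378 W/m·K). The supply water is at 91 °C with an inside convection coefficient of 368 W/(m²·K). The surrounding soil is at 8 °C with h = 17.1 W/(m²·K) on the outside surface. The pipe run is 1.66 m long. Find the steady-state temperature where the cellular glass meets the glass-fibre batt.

T ≈ 32.6 °C

Cylindrical conduction, so R = ln(r₂/r₁)/(2πkL) per layer, in series:
R_inner film = 1/(h_i·2πr₁L) = 1/(368×2π×0.06×1.66) = 0.004342 K/W
R_copper pipe wall = ln(63.4/60)/(2π×397×1.66) = 1.331×10^-5 K/W
R_cellular glass = ln(128.4/63.4)/(2π×0.0442×1.66) = 1.531 K/W
R_glass-fibre batt = ln(163.4/128.4)/(2π×0.0378×1.66) = 0.6114 K/W
R_outer film = 1/(h_o·2πr_oL) = 1/(17.1×2π×0.1634×1.66) = 0.03431 K/W
R_total = 2.181 K/W
Q = ΔT/R_total = 83/2.181
Q = 38.1 W
T_interface = T_inner − Q·ΣR(inner→interface) = 91 − 38.1×1.535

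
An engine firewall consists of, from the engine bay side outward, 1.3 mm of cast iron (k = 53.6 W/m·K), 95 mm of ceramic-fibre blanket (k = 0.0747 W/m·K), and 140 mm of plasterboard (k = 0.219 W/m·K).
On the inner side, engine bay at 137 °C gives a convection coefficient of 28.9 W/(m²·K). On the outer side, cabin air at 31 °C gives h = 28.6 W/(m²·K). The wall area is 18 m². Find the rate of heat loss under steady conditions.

Series thermal resistances:
R_inner film = 1/(h_i·A) = 1/(28.9×18) = 0.001922 K/W
R_cast iron = L/(kA) = 0.0013/(53.6×18) = 1.347×10^-6 K/W
R_ceramic-fibre blanket = L/(kA) = 0.095/(0.0747×18) = 0.07065 K/W
R_plasterboard = L/(kA) = 0.14/(0.219×18) = 0.03551 K/W
R_outer film = 1/(h_o·A) = 1/(28.6×18) = 0.001943 K/W
R_total = 0.11 K/W
Q = ΔT / R_total = 106 / 0.11

Q ≈ 963 W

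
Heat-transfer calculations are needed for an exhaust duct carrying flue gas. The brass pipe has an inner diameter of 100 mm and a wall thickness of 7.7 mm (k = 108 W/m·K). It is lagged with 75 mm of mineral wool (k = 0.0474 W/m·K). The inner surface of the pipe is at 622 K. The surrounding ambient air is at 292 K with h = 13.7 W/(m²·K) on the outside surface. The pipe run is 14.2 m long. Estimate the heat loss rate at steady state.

Treating each annulus and film as a series resistance:
R_brass pipe wall = ln(57.7/50)/(2π×108×14.2) = 1.486×10^-5 K/W
R_mineral wool = ln(132.7/57.7)/(2π×0.0474×14.2) = 0.1969 K/W
R_outer film = 1/(h_o·2πr_oL) = 1/(13.7×2π×0.1327×14.2) = 0.006165 K/W
R_total = 0.2031 K/W
Q = ΔT/R_total = 330/0.2031

Q ≈ 1620 W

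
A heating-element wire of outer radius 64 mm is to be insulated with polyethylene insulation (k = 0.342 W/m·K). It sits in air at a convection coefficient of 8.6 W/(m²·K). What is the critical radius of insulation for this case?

r_cr ≈ 39.8 mm

For a cylinder r_cr = k/h = 0.342/8.6
r_cr = 39.8 mm; since the bare radius (64 mm) is above r_cr, any added insulation will reduce heat loss.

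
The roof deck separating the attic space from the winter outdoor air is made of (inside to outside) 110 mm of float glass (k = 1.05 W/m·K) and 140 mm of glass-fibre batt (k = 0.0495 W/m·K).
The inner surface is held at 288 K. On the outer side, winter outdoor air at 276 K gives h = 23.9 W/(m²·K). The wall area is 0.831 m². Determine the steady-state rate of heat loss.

Q ≈ 3.35 W

Thermal resistances in series:
R_float glass = L/(kA) = 0.11/(1.05×0.831) = 0.1261 K/W
R_glass-fibre batt = L/(kA) = 0.14/(0.0495×0.831) = 3.403 K/W
R_outer film = 1/(h_o·A) = 1/(23.9×0.831) = 0.05035 K/W
R_total = 3.58 K/W
Q = ΔT / R_total = 12 / 3.58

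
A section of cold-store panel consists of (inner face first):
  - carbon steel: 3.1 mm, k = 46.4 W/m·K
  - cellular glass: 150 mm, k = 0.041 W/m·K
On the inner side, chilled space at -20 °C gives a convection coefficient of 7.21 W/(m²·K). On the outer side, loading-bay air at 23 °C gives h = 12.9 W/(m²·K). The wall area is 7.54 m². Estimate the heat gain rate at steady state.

Treating each layer as a thermal resistance in series:
R_inner film = 1/(h_i·A) = 1/(7.21×7.54) = 0.01839 K/W
R_carbon steel = L/(kA) = 0.0031/(46.4×7.54) = 8.861×10^-6 K/W
R_cellular glass = L/(kA) = 0.15/(0.041×7.54) = 0.4852 K/W
R_outer film = 1/(h_o·A) = 1/(12.9×7.54) = 0.01028 K/W
R_total = 0.5139 K/W
Q = ΔT / R_total = 43 / 0.5139

Q ≈ 83.7 W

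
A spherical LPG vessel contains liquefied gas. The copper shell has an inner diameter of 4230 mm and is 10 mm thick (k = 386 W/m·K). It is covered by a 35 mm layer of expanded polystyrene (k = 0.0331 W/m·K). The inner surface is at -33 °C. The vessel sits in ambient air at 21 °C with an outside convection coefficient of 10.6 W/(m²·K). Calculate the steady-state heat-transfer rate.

Spherical conduction: R = (1/r_in − 1/r_out)/(4πk) per layer; series-sum.
R_copper shell = (1/2.115 − 1/2.125)/(4π×386) = 4.587×10^-7 K/W
R_expanded polystyrene = (1/2.125 − 1/2.16)/(4π×0.0331) = 0.01833 K/W
R_outer film = 1/(h·4πr_o²) = 1/(10.6×4π×2.16²) = 0.001609 K/W
R_total = 0.01994 K/W
Q = ΔT/R_total = 54/0.01994

Q ≈ 2710 W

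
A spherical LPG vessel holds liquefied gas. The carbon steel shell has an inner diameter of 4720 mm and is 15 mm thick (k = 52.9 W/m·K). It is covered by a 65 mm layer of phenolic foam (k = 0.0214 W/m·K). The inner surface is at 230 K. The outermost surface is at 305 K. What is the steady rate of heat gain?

Each spherical layer contributes R = (1/r_i − 1/r_o)/(4πk):
R_carbon steel shell = (1/2.36 − 1/2.375)/(4π×52.9) = 4.026×10^-6 K/W
R_phenolic foam = (1/2.375 − 1/2.44)/(4π×0.0214) = 0.04171 K/W
R_total = 0.04171 K/W
Q = ΔT/R_total = 75/0.04171

Q ≈ 1800 W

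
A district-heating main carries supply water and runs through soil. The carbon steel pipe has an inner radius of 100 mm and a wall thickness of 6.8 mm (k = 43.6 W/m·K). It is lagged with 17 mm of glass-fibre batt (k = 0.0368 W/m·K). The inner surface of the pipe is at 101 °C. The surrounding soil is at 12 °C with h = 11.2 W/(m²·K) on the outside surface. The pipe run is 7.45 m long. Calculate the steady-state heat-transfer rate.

Q ≈ 880 W

Treating each annulus and film as a series resistance:
R_carbon steel pipe wall = ln(106.8/100)/(2π×43.6×7.45) = 3.223×10^-5 K/W
R_glass-fibre batt = ln(123.8/106.8)/(2π×0.0368×7.45) = 0.08575 K/W
R_outer film = 1/(h_o·2πr_oL) = 1/(11.2×2π×0.1238×7.45) = 0.01541 K/W
R_total = 0.1012 K/W
Q = ΔT/R_total = 89/0.1012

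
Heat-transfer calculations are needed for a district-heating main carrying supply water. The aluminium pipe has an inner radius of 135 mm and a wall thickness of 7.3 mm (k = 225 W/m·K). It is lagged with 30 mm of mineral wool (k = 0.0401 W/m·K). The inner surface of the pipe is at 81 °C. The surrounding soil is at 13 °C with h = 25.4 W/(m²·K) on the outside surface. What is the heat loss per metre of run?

Cylindrical conduction, so R = ln(r₂/r₁)/(2πkL) per layer, in series:
R_aluminium pipe wall = ln(142.3/135)/(2π×225×1) = 3.725×10^-5 K/W
R_mineral wool = ln(172.3/142.3)/(2π×0.0401×1) = 0.7593 K/W
R_outer film = 1/(h_o·2πr_oL) = 1/(25.4×2π×0.1723×1) = 0.03637 K/W
R_total = 0.7957 K/W
Q = ΔT/R_total = 68/0.7957

q′ ≈ 85.5 W/m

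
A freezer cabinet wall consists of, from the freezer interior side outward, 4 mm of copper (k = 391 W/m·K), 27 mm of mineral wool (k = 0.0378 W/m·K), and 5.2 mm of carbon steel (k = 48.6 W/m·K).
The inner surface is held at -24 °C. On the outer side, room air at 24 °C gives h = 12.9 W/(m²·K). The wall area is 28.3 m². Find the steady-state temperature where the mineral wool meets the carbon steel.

T ≈ 19.3 °C

Series thermal resistances:
R_copper = L/(kA) = 0.004/(391×28.3) = 3.615×10^-7 K/W
R_mineral wool = L/(kA) = 0.027/(0.0378×28.3) = 0.02524 K/W
R_carbon steel = L/(kA) = 0.0052/(48.6×28.3) = 3.781×10^-6 K/W
R_outer film = 1/(h_o·A) = 1/(12.9×28.3) = 0.002739 K/W
R_total = 0.02798 K/W;  Q = ΔT/R_total = 48/0.02798 = 1715 W
T_interface = T_inner + Q·ΣR(inner→interface) = -24 + 1720×0.02524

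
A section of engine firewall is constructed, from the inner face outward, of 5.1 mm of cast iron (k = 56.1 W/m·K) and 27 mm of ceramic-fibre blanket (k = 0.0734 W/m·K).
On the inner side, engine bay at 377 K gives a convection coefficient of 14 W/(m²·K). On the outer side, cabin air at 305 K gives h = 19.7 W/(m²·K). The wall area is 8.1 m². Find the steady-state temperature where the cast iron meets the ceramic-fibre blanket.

T ≈ 366 K

Thermal resistances in series:
R_inner film = 1/(h_i·A) = 1/(14×8.1) = 0.008818 K/W
R_cast iron = L/(kA) = 0.0051/(56.1×8.1) = 1.122×10^-5 K/W
R_ceramic-fibre blanket = L/(kA) = 0.027/(0.0734×8.1) = 0.04541 K/W
R_outer film = 1/(h_o·A) = 1/(19.7×8.1) = 0.006267 K/W
R_total = 0.06051 K/W;  Q = ΔT/R_total = 72/0.06051 = 1190 W
T_interface = T_inner − Q·ΣR(inner→interface) = 377 − 1190×0.00883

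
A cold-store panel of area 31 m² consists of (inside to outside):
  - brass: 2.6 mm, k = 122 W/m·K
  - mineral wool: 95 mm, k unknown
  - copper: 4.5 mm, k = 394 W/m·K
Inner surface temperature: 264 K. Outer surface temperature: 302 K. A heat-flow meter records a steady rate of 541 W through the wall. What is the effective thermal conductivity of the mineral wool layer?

k ≈ 0.0436 W/(m·K)

Using the resistance-network approach (series):
R_brass = L/(kA) = 0.0026/(122×31) = 6.875×10^-7 K/W
R_copper = L/(kA) = 0.0045/(394×31) = 3.684×10^-7 K/W
Sum of known resistances R_other = 1.056×10^-6 K/W
Total R = ΔT/Q = 38/541 = 0.07024 K/W
R_mineral wool = R_total − R_other = 0.07024 K/W
k = L/(R·A) = 0.095/(0.07024×31)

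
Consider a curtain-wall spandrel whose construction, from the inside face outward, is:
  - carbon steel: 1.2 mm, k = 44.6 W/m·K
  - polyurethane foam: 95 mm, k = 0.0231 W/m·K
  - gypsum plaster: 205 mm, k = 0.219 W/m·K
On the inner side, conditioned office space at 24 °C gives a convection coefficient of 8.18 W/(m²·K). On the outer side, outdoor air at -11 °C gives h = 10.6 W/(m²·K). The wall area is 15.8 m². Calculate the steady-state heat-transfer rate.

Thermal resistances in series:
R_inner film = 1/(h_i·A) = 1/(8.18×15.8) = 0.007737 K/W
R_carbon steel = L/(kA) = 0.0012/(44.6×15.8) = 1.703×10^-6 K/W
R_polyurethane foam = L/(kA) = 0.095/(0.0231×15.8) = 0.2603 K/W
R_gypsum plaster = L/(kA) = 0.205/(0.219×15.8) = 0.05925 K/W
R_outer film = 1/(h_o·A) = 1/(10.6×15.8) = 0.005971 K/W
R_total = 0.3332 K/W
Q = ΔT / R_total = 35 / 0.3332

Q ≈ 105 W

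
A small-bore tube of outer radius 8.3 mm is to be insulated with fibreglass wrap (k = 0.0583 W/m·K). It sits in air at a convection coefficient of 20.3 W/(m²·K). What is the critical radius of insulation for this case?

For a cylinder r_cr = k/h = 0.0583/20.3
r_cr = 2.87 mm; since the bare radius (8.3 mm) is above r_cr, any added insulation will reduce heat loss.

r_cr ≈ 2.87 mm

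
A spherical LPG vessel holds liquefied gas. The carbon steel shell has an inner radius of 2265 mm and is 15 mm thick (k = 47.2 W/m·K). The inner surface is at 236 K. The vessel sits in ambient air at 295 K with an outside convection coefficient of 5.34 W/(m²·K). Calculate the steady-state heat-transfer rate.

Q ≈ 20500 W

Radial (spherical) resistances in series:
R_carbon steel shell = (1/2.265 − 1/2.28)/(4π×47.2) = 4.897×10^-6 K/W
R_outer film = 1/(h·4πr_o²) = 1/(5.34×4π×2.28²) = 0.002867 K/W
R_total = 0.002872 K/W
Q = ΔT/R_total = 59/0.002872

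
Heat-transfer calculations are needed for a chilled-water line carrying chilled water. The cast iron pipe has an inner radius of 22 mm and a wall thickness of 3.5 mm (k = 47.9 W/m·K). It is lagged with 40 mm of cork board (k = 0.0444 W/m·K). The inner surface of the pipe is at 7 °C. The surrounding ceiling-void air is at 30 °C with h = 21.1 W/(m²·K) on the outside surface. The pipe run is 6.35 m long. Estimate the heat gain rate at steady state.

Q ≈ 41.8 W

Per-layer cylindrical resistances, series-summed:
R_cast iron pipe wall = ln(25.5/22)/(2π×47.9×6.35) = 7.725×10^-5 K/W
R_cork board = ln(65.5/25.5)/(2π×0.0444×6.35) = 0.5325 K/W
R_outer film = 1/(h_o·2πr_oL) = 1/(21.1×2π×0.0655×6.35) = 0.01814 K/W
R_total = 0.5507 K/W
Q = ΔT/R_total = 23/0.5507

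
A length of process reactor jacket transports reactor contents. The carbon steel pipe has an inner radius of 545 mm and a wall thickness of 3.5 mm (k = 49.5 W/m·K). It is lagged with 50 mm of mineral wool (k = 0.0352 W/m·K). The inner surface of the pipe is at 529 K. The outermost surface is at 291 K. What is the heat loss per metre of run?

Treating each annulus and film as a series resistance:
R_carbon steel pipe wall = ln(548.5/545)/(2π×49.5×1) = 2.058×10^-5 K/W
R_mineral wool = ln(598.5/548.5)/(2π×0.0352×1) = 0.3944 K/W
R_total = 0.3945 K/W
Q = ΔT/R_total = 238/0.3945

q′ ≈ 603 W/m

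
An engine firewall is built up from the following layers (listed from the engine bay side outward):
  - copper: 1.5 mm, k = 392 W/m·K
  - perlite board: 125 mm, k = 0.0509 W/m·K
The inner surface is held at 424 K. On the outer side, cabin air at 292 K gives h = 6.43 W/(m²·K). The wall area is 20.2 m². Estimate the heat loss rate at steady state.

Thermal resistances in series:
R_copper = L/(kA) = 0.0015/(392×20.2) = 1.894×10^-7 K/W
R_perlite board = L/(kA) = 0.125/(0.0509×20.2) = 0.1216 K/W
R_outer film = 1/(h_o·A) = 1/(6.43×20.2) = 0.007699 K/W
R_total = 0.1293 K/W
Q = ΔT / R_total = 132 / 0.1293

Q ≈ 1020 W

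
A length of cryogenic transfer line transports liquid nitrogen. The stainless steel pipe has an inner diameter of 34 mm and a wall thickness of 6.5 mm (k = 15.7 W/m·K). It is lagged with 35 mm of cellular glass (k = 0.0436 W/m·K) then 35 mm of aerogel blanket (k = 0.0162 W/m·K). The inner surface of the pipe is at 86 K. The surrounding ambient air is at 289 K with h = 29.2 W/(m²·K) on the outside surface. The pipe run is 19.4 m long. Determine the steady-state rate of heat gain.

For a radial system each layer contributes R = ln(r_out/r_in)/(2πkL); films add R = 1/(hA).
R_stainless steel pipe wall = ln(23.5/17)/(2π×15.7×19.4) = 1.692×10^-4 K/W
R_cellular glass = ln(58.5/23.5)/(2π×0.0436×19.4) = 0.1716 K/W
R_aerogel blanket = ln(93.5/58.5)/(2π×0.0162×19.4) = 0.2375 K/W
R_outer film = 1/(h_o·2πr_oL) = 1/(29.2×2π×0.0935×19.4) = 0.003005 K/W
R_total = 0.4123 K/W
Q = ΔT/R_total = 203/0.4123

Q ≈ 492 W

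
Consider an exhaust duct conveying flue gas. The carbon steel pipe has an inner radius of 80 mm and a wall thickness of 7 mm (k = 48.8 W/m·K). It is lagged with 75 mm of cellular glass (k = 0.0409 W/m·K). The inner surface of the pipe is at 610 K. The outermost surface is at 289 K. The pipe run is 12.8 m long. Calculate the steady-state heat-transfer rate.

Q ≈ 1700 W

Cylindrical conduction, so R = ln(r₂/r₁)/(2πkL) per layer, in series:
R_carbon steel pipe wall = ln(87/80)/(2π×48.8×12.8) = 2.137×10^-5 K/W
R_cellular glass = ln(162/87)/(2π×0.0409×12.8) = 0.189 K/W
R_total = 0.189 K/W
Q = ΔT/R_total = 321/0.189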